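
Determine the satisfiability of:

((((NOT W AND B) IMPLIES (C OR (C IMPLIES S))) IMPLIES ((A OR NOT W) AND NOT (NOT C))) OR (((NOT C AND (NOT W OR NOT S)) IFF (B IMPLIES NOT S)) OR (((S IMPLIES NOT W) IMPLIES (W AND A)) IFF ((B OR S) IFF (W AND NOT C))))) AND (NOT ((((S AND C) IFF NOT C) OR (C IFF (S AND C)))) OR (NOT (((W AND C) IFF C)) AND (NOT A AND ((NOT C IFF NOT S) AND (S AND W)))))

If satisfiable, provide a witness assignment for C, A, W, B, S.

The conjunct NOT ((((S AND C) IFF NOT C) OR (C IFF (S AND C)))) OR (NOT (((W AND C) IFF C)) AND (NOT A AND ((NOT C IFF NOT S) AND (S AND W)))) is unsatisfiable on its own:
  C = True: simplifies to NOT ((NOT S OR S)) OR (NOT W AND (NOT A AND (S AND (S AND W)))).
    S = True: simplifies to NOT W AND (NOT A AND W).
      W = True: the conjunct NOT W is False.
      W = False: the conjunct W is False.
    S = False: this becomes NOT True OR (NOT W AND False) = False.
  C = False: this becomes NOT True OR (False AND (NOT A AND (NOT S AND (S AND W)))) = False.
So the whole conjunction is unsatisfiable.

The formula is unsatisfiable.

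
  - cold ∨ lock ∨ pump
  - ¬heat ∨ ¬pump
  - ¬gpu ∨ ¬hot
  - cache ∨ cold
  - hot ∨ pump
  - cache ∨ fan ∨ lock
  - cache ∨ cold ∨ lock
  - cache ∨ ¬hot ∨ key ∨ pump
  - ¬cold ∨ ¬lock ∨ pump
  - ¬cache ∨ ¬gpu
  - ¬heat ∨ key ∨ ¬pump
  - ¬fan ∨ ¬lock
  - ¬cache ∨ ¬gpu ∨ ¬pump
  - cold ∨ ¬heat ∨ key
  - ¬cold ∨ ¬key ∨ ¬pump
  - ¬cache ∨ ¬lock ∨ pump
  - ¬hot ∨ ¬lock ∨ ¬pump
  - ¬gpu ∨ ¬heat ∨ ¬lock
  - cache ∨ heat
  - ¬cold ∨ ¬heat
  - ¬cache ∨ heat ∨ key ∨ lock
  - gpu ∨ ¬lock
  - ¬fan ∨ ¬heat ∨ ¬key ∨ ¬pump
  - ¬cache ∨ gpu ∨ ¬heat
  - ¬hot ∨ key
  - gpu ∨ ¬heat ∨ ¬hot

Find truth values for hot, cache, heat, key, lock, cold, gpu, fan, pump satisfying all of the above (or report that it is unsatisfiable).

Set hot = True.
  then (¬gpu ∨ ¬hot) forces gpu = False.
  then (gpu ∨ ¬lock) forces lock = False.
  then (¬hot ∨ key) forces key = True.
  then (gpu ∨ ¬heat ∨ ¬hot) forces heat = False.
  then (cache ∨ heat) forces cache = True.
Set cold = False.
  then (cold ∨ lock ∨ pump) forces pump = True.
Set fan = False.
All clauses satisfied.

hot=T, cache=T, heat=F, key=T, lock=F, cold=F, gpu=F, fan=F, pump=T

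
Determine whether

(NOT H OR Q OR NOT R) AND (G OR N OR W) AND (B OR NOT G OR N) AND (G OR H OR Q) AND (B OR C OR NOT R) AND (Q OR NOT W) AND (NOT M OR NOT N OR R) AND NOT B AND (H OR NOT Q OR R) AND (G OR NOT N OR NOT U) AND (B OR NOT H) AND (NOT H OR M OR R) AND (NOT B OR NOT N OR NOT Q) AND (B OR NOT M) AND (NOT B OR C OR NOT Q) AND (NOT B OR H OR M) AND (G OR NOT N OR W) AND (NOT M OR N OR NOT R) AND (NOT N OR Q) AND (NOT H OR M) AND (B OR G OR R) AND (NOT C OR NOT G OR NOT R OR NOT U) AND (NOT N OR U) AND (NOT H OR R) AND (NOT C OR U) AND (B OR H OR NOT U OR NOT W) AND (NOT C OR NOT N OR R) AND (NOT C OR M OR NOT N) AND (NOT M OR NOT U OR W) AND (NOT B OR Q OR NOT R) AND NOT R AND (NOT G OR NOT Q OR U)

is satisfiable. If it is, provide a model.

No satisfying assignment exists.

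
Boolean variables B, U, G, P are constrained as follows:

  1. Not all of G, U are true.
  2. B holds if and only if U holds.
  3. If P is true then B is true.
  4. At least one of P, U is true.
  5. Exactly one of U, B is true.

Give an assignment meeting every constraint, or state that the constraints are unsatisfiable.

Unsatisfiable — no assignment works.

Case B = True:
  (2) with B=T forces U = True.
  Constraint (5) is violated (U=T, B=T) — contradiction.
Case B = False:
  (2) with B=F forces U = False.
  Constraint (5) is violated (U=F, B=F) — contradiction.
Both cases fail — unsatisfiable.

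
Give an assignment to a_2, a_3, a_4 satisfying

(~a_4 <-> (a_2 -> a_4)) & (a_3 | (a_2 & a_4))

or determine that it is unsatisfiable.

a_2=F, a_3=T, a_4=F

  ~a_4 <-> (a_2 -> a_4) = True
    ~a_4 = True
    a_2 -> a_4 = True
  a_3 | (a_2 & a_4) = True
    a_2 & a_4 = False
Both conjuncts True, so the formula holds.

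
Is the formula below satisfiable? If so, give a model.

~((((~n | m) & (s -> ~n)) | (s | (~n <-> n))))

n = True; s = False; m = False

  ~((((~n | m) & (s -> ~n)) | (s | (~n <-> n)))) = True
    ((~n | m) & (s -> ~n)) | (s | (~n <-> n)) = False
      (~n | m) & (s -> ~n) = False
        ~n | m = False
          ~n = False
        s -> ~n = True
          ~n = False
      s | (~n <-> n) = False
        ~n <-> n = False
          ~n = False
The formula evaluates to True.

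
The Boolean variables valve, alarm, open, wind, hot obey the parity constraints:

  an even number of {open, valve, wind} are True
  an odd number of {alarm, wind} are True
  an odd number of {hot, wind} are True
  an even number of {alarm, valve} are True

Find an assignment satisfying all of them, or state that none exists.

valve = False; alarm = False; open = True; wind = True; hot = False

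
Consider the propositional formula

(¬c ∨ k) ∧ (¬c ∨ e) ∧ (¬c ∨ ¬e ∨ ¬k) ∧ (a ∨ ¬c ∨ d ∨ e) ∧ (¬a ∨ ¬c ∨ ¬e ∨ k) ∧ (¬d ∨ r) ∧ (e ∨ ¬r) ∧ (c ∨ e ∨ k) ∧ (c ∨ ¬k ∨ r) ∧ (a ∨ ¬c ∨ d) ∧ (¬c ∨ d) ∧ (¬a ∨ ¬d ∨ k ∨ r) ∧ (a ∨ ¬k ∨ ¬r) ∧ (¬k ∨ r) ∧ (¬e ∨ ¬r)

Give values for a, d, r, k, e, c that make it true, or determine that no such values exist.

a = True, d = False, r = False, k = False, e = True, c = False

Set a = True.
Try d = True:
  (¬d ∨ r) forces r = True.
  (e ∨ ¬r) forces e = True.
  clause (¬e ∨ ¬r) is falsified — backtrack.
So d = False.
  then (¬c ∨ d) forces c = False.
Try r = True:
  (e ∨ ¬r) forces e = True.
  clause (¬e ∨ ¬r) is falsified — backtrack.
So r = False.
  then (c ∨ ¬k ∨ r) forces k = False.
  then (c ∨ e ∨ k) forces e = True.
All clauses satisfied.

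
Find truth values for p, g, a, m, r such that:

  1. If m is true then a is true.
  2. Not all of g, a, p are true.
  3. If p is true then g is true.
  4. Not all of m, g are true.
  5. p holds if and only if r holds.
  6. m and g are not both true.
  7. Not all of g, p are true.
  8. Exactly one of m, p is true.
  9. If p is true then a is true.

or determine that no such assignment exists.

p: False; g: False; a: True; m: True; r: False

  (1) m=T ⇒ a: T ✓
  (2) {g, a, p}: 1/3 true — not all ✓
  (3) p=F ⇒ g: vacuous ✓
  (4) {m, g}: 1/2 true — not all ✓
  (5) p=F, r=F — same ✓
  (6) m=T, g=F — not both ✓
  (7) {g, p}: 0/2 true — not all ✓
  (8) {m, p}: 1 true — exactly one ✓
  (9) p=F ⇒ a: vacuous ✓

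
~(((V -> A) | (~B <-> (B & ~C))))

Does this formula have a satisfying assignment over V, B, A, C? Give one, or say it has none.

V: True, B: False, A: False, C: False

  ~(((V -> A) | (~B <-> (B & ~C)))) = True
    (V -> A) | (~B <-> (B & ~C)) = False
      V -> A = False
      ~B <-> (B & ~C) = False
        ~B = True
        B & ~C = False
          ~C = True
The formula evaluates to True.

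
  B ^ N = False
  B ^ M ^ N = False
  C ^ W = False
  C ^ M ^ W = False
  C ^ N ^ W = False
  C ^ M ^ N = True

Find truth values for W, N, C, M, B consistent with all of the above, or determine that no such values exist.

W: True, N: False, C: True, M: False, B: False

B ^ N = F ^ F = False ✓
B ^ M ^ N = F ^ F ^ F = False ✓
C ^ W = T ^ T = False ✓
C ^ M ^ W = T ^ F ^ T = False ✓
C ^ N ^ W = T ^ F ^ T = False ✓
C ^ M ^ N = T ^ F ^ F = True ✓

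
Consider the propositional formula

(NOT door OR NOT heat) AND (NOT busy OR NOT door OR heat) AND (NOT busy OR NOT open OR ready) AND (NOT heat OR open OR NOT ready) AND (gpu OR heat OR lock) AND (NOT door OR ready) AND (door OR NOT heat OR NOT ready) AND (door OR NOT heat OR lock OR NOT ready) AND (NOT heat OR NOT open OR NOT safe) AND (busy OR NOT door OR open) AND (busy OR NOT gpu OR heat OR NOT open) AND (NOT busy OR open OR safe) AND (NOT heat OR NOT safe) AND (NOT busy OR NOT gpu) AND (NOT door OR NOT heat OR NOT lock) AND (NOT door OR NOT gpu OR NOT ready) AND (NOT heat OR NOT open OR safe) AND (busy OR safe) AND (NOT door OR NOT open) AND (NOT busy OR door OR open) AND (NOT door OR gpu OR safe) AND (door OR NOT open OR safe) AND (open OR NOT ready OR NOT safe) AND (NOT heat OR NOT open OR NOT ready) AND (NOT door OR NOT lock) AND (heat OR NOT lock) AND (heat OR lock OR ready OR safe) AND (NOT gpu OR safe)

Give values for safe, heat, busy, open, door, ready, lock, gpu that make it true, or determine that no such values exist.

safe = True, heat = False, busy = False, open = False, door = False, ready = False, lock = False, gpu = True

Set safe = True.
  then (NOT heat OR NOT safe) forces heat = False.
  then (heat OR NOT lock) forces lock = False.
  then (gpu OR heat OR lock) forces gpu = True.
  then (NOT busy OR NOT gpu) forces busy = False.
  then (busy OR NOT gpu OR heat OR NOT open) forces open = False.
  then (open OR NOT ready OR NOT safe) forces ready = False.
  then (NOT door OR ready) forces door = False.
All clauses satisfied.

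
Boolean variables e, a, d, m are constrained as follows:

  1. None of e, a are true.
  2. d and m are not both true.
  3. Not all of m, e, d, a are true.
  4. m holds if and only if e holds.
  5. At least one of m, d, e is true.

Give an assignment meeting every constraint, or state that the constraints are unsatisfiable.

e: False, a: False, d: True, m: False

  (1) {e, a}: 0 true — none ✓
  (2) d=T, m=F — not both ✓
  (3) {m, e, d, a}: 1/4 true — not all ✓
  (4) m=F, e=F — same ✓
  (5) {m, d, e}: 1 true — at least one ✓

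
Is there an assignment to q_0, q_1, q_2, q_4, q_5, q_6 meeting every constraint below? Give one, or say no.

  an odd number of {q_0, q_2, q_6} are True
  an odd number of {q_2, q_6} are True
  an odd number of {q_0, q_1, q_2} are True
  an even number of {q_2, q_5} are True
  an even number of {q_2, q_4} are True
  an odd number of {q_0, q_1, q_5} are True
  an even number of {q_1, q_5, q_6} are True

q_0 = False; q_1 = True; q_2 = False; q_4 = False; q_5 = False; q_6 = True

{q_0, q_2, q_6}: 1 true → odd ✓
{q_2, q_6}: 1 true → odd ✓
{q_0, q_1, q_2}: 1 true → odd ✓
{q_2, q_5}: 0 true → even ✓
{q_2, q_4}: 0 true → even ✓
{q_0, q_1, q_5}: 1 true → odd ✓
{q_1, q_5, q_6}: 2 true → even ✓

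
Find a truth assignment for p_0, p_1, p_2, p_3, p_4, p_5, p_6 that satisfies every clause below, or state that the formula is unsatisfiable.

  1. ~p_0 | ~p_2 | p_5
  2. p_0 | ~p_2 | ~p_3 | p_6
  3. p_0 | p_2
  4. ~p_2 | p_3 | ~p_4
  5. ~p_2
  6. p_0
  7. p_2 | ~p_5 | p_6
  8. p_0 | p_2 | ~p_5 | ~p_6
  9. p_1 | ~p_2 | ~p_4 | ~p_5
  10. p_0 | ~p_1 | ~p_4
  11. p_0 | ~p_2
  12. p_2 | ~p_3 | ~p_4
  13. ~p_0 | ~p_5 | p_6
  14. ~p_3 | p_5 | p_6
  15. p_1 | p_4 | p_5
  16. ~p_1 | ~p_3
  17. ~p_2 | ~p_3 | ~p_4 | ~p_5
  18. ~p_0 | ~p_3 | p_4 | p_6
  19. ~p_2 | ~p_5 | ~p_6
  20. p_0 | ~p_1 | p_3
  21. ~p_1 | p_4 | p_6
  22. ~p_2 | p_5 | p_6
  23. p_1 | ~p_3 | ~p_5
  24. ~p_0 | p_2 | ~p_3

Unit clause (~p_2) forces p_2 = False.
Unit clause (p_0) forces p_0 = True.
In (~p_0 | p_2 | ~p_3) only ~p_3 is left, so p_3 = False.
Set p_1 = True.
Set p_4 = True.
Set p_5 = False.
Set p_6 = False.
All clauses satisfied.

p_0 = True, p_1 = True, p_2 = False, p_3 = False, p_4 = True, p_5 = False, p_6 = False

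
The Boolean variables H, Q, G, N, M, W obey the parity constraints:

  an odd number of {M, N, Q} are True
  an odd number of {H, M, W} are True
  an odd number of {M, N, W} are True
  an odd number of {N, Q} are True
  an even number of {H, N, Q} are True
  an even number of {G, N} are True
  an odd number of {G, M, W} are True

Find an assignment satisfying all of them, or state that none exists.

H=T, Q=F, G=T, N=T, M=F, W=F

{M, N, Q}: 1 true → odd ✓
{H, M, W}: 1 true → odd ✓
{M, N, W}: 1 true → odd ✓
{N, Q}: 1 true → odd ✓
{H, N, Q}: 2 true → even ✓
{G, N}: 2 true → even ✓
{G, M, W}: 1 true → odd ✓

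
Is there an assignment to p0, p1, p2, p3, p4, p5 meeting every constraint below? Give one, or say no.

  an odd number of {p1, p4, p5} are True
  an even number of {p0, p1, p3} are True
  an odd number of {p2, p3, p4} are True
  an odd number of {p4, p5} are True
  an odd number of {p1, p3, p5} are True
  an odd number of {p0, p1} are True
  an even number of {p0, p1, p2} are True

p0=T; p1=F; p2=T; p3=T; p4=T; p5=F

{p1, p4, p5}: 1 true → odd ✓
{p0, p1, p3}: 2 true → even ✓
{p2, p3, p4}: 3 true → odd ✓
{p4, p5}: 1 true → odd ✓
{p1, p3, p5}: 1 true → odd ✓
{p0, p1}: 1 true → odd ✓
{p0, p1, p2}: 2 true → even ✓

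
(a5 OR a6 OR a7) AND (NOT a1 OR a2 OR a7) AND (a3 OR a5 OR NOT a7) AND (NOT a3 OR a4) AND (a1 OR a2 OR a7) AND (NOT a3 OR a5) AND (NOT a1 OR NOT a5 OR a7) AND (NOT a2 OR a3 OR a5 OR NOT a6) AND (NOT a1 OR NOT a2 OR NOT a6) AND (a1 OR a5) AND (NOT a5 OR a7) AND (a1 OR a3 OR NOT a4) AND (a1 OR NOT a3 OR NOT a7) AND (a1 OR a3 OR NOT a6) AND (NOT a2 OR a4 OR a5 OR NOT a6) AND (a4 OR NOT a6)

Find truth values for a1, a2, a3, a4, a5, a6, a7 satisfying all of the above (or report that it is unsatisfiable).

Set a1 = True.
Set a2 = False.
  then (NOT a1 OR a2 OR a7) forces a7 = True.
Set a3 = True.
  then (NOT a3 OR a4) forces a4 = True.
  then (NOT a3 OR a5) forces a5 = True.
Set a6 = True.
All clauses satisfied.

a1 = True; a2 = False; a3 = True; a4 = True; a5 = True; a6 = True; a7 = True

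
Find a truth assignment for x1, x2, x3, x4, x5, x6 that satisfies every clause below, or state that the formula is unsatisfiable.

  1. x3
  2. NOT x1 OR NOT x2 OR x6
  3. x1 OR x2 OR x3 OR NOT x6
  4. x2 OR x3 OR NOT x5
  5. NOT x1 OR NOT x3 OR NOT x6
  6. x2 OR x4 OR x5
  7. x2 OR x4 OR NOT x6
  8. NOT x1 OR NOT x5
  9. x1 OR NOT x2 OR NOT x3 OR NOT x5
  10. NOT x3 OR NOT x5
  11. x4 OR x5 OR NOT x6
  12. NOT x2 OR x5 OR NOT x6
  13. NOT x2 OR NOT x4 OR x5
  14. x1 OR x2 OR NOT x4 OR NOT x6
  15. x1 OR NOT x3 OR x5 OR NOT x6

Unit clause (x3) forces x3 = True.
In (NOT x3 OR NOT x5) only NOT x5 is left, so x5 = False.
Set x1 = False.
  then (x1 OR NOT x3 OR x5 OR NOT x6) forces x6 = False.
Set x2 = True.
  then (NOT x2 OR NOT x4 OR x5) forces x4 = False.
All clauses satisfied.

x1=F, x2=T, x3=T, x4=F, x5=F, x6=F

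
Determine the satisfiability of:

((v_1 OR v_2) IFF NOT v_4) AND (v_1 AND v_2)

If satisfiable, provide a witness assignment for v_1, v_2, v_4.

v_1: True; v_2: True; v_4: False

  (v_1 OR v_2) IFF NOT v_4 = True
    v_1 OR v_2 = True
    NOT v_4 = True
  v_1 AND v_2 = True
Both conjuncts True, so the formula holds.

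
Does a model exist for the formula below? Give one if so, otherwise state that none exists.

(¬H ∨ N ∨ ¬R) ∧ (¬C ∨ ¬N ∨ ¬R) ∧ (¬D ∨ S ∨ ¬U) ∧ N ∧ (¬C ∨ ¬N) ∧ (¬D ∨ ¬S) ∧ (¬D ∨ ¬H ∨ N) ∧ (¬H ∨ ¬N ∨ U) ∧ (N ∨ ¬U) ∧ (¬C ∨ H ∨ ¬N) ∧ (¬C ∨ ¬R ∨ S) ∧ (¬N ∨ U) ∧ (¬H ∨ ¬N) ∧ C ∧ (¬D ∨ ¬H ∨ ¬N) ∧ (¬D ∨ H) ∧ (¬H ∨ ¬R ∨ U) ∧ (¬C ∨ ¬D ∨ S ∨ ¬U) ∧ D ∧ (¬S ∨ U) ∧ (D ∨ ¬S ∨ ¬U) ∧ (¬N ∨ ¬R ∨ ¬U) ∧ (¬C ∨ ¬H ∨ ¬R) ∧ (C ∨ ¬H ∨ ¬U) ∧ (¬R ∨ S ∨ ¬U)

Case N = True:
  (¬C ∨ ¬N) forces C = False.
  Clause (C) is falsified — contradiction.
Case N = False:
  Clause (N) is falsified — contradiction.
Both cases fail, so the formula is unsatisfiable.

No satisfying assignment exists.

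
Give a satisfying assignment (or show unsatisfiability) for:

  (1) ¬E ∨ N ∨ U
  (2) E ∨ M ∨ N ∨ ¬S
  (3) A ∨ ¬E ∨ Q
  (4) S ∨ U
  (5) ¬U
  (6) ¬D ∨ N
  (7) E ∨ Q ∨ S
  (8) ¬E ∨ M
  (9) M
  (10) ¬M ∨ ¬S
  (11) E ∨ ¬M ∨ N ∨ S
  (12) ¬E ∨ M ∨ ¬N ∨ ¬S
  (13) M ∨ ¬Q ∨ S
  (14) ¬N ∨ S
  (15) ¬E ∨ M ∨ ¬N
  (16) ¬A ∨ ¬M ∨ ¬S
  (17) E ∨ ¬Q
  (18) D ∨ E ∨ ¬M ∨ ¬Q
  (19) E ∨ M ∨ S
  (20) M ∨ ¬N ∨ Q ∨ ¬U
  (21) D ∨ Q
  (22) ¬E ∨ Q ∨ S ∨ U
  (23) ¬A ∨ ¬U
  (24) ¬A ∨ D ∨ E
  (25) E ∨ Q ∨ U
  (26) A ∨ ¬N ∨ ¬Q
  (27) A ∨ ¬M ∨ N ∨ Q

UNSATISFIABLE

Case M = True:
  (¬U) forces U = False.
  (S ∨ U) forces S = True.
  Clause (¬M ∨ ¬S) is falsified — contradiction.
Case M = False:
  Clause (M) is falsified — contradiction.
Both cases fail, so the formula is unsatisfiable.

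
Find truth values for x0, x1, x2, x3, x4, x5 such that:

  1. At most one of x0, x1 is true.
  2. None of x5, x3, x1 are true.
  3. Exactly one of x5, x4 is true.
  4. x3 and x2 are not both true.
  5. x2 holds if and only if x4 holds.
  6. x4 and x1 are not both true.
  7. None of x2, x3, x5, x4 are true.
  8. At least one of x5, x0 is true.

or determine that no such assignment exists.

No satisfying assignment exists.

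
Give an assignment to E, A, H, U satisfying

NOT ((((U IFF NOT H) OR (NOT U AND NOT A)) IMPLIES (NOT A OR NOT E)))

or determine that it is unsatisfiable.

E = True, A = True, H = True, U = False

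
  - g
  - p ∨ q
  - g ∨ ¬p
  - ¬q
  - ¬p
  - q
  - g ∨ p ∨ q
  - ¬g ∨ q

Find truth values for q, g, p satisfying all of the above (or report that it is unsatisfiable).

UNSATISFIABLE

Case q = True:
  Clause (¬q) is falsified — contradiction.
Case q = False:
  Clause (q) is falsified — contradiction.
Both cases fail, so the formula is unsatisfiable.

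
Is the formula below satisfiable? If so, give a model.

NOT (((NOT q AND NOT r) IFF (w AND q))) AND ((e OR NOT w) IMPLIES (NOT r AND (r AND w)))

w = True; e = False; q = True; r = False

  NOT (((NOT q AND NOT r) IFF (w AND q))) = True
    (NOT q AND NOT r) IFF (w AND q) = False
      NOT q AND NOT r = False
        NOT q = False
        NOT r = True
      w AND q = True
  (e OR NOT w) IMPLIES (NOT r AND (r AND w)) = True
    e OR NOT w = False
      NOT w = False
    NOT r AND (r AND w) = False
      NOT r = True
      r AND w = False
Both conjuncts True, so the formula holds.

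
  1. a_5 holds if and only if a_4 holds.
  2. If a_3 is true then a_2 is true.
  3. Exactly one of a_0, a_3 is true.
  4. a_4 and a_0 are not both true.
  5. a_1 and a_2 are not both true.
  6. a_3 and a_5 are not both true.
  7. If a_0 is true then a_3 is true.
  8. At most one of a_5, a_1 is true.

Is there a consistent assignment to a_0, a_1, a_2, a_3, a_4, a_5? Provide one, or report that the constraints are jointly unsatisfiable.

a_0: False, a_1: False, a_2: True, a_3: True, a_4: False, a_5: False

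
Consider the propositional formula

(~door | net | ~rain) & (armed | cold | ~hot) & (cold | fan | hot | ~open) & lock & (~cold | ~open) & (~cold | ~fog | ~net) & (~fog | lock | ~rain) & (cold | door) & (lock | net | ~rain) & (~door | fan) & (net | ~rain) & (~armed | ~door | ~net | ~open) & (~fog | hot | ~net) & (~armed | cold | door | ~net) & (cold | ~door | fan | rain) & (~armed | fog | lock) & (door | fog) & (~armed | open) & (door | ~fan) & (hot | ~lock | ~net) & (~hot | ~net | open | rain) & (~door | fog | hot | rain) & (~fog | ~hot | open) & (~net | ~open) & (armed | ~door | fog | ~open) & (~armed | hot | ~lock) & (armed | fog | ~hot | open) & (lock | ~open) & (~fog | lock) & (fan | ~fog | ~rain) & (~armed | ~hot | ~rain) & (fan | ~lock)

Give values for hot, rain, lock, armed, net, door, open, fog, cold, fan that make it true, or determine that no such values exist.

Unit clause (lock) forces lock = True.
In (fan | ~lock) only fan is left, so fan = True.
In (door | ~fan) only door is left, so door = True.
Set hot = True.
Set rain = False.
Try armed = False:
  (armed | cold | ~hot) forces cold = True.
  (~cold | ~open) forces open = False.
  (~hot | ~net | open | rain) forces net = False.
  (~fog | ~hot | open) forces fog = False.
  clause (armed | fog | ~hot | open) is falsified — backtrack.
So armed = True.
  then (~armed | open) forces open = True.
  then (~net | ~open) forces net = False.
  then (~cold | ~open) forces cold = False.
Set fog = False.
All clauses satisfied.

hot = True, rain = False, lock = True, armed = True, net = False, door = True, open = True, fog = False, cold = False, fan = True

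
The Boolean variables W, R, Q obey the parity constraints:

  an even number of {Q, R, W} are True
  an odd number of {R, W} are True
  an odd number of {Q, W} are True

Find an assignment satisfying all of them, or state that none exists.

W=F, R=T, Q=T

{Q, R, W}: 2 true → even ✓
{R, W}: 1 true → odd ✓
{Q, W}: 1 true → odd ✓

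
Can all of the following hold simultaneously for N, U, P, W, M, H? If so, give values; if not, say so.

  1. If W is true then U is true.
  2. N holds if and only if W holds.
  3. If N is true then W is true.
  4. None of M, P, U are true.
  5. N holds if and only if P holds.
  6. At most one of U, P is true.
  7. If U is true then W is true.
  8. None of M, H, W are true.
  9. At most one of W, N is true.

N=F, U=F, P=F, W=F, M=F, H=F

  (1) W=F ⇒ U: vacuous ✓
  (2) N=F, W=F — same ✓
  (3) N=F ⇒ W: vacuous ✓
  (4) {M, P, U}: 0 true — none ✓
  (5) N=F, P=F — same ✓
  (6) {U, P}: 0 true — at most one ✓
  (7) U=F ⇒ W: vacuous ✓
  (8) {M, H, W}: 0 true — none ✓
  (9) {W, N}: 0 true — at most one ✓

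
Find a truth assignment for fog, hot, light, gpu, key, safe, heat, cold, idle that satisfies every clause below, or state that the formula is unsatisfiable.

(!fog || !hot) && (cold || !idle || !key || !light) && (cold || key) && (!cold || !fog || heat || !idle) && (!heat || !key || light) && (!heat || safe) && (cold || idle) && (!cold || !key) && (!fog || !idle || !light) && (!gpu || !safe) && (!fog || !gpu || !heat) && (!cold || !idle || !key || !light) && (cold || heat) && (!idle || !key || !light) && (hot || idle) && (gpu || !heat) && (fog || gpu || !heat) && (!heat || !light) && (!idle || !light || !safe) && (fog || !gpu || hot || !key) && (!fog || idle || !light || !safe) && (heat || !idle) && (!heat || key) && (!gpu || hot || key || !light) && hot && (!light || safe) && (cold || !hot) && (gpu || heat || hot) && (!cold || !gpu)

fog = False, hot = True, light = False, gpu = False, key = False, safe = False, heat = False, cold = True, idle = False

Unit clause (hot) forces hot = True.
In (cold || !hot) only cold is left, so cold = True.
In (!cold || !gpu) only !gpu is left, so gpu = False.
In (!fog || !hot) only !fog is left, so fog = False.
In (!cold || !key) only !key is left, so key = False.
In (gpu || !heat) only !heat is left, so heat = False.
In (heat || !idle) only !idle is left, so idle = False.
Set light = False.
Set safe = False.
All clauses satisfied.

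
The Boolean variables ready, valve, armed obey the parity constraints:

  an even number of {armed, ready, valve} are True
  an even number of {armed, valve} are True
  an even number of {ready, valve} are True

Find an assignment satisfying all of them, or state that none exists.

ready = False, valve = False, armed = False

{armed, ready, valve}: 0 true → even ✓
{armed, valve}: 0 true → even ✓
{ready, valve}: 0 true → even ✓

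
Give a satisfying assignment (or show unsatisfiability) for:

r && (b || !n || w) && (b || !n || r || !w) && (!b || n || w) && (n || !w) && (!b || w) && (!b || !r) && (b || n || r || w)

r=T; w=T; n=T; b=F

Unit clause (r) forces r = True.
In (!b || !r) only !b is left, so b = False.
Set w = True.
  then (n || !w) forces n = True.
Check each clause:
  (r): r holds.
  (b || !n || w): w holds.
  (b || !n || r || !w): r holds.
  (!b || n || w): !b holds.
  (n || !w): n holds.
  (!b || w): !b holds.
  (!b || !r): !b holds.
  (b || n || r || w): n holds.
All clauses satisfied.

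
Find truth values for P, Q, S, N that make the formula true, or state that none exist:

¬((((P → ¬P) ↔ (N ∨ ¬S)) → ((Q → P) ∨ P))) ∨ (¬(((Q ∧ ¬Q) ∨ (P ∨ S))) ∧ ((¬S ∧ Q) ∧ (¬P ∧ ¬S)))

P = False, Q = True, S = False, N = True

  ¬((((P → ¬P) ↔ (N ∨ ¬S)) → ((Q → P) ∨ P))) ∨ (¬(((Q ∧ ¬Q) ∨ (P ∨ S))) ∧ ((¬S ∧ Q) ∧ (¬P ∧ ¬S))) = True
    ¬((((P → ¬P) ↔ (N ∨ ¬S)) → ((Q → P) ∨ P))) = True
      ((P → ¬P) ↔ (N ∨ ¬S)) → ((Q → P) ∨ P) = False
        (P → ¬P) ↔ (N ∨ ¬S) = True
          P → ¬P = True
            ¬P = True
          N ∨ ¬S = True
            ¬S = True
        (Q → P) ∨ P = False
          Q → P = False
    ¬(((Q ∧ ¬Q) ∨ (P ∨ S))) ∧ ((¬S ∧ Q) ∧ (¬P ∧ ¬S)) = True
      ¬(((Q ∧ ¬Q) ∨ (P ∨ S))) = True
        (Q ∧ ¬Q) ∨ (P ∨ S) = False
          Q ∧ ¬Q = False
            ¬Q = False
          P ∨ S = False
      (¬S ∧ Q) ∧ (¬P ∧ ¬S) = True
        ¬S ∧ Q = True
          ¬S = True
        ¬P ∧ ¬S = True
          ¬P = True
          ¬S = True
The formula evaluates to True.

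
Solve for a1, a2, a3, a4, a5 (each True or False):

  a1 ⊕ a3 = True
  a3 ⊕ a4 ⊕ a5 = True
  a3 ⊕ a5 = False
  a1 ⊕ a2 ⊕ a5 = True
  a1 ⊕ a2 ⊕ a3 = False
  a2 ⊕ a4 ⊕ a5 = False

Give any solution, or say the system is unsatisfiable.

The formula is unsatisfiable.

Adding constraints 3, 4, 5 mod 2: every variable appears an even number of times on the left, so the left side is 0.
But the right sides sum to 1 (mod 2). 0 ≠ 1 — the system is inconsistent.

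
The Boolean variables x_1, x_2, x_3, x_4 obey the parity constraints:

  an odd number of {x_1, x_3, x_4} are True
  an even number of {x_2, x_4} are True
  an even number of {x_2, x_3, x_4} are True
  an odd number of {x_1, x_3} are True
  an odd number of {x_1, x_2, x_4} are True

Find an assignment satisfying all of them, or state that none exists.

x_1=T, x_2=F, x_3=F, x_4=F

{x_1, x_3, x_4}: 1 true → odd ✓
{x_2, x_4}: 0 true → even ✓
{x_2, x_3, x_4}: 0 true → even ✓
{x_1, x_3}: 1 true → odd ✓
{x_1, x_2, x_4}: 1 true → odd ✓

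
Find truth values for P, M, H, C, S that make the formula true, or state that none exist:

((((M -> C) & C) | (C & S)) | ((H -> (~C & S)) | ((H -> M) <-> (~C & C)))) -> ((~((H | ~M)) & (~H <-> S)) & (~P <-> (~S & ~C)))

P = True; M = True; H = True; C = False; S = False

  ((((M -> C) & C) | (C & S)) | ((H -> (~C & S)) | ((H -> M) <-> (~C & C)))) -> ((~((H | ~M)) & (~H <-> S)) & (~P <-> (~S & ~C))) = True
    (((M -> C) & C) | (C & S)) | ((H -> (~C & S)) | ((H -> M) <-> (~C & C))) = False
      ((M -> C) & C) | (C & S) = False
        (M -> C) & C = False
          M -> C = False
        C & S = False
      (H -> (~C & S)) | ((H -> M) <-> (~C & C)) = False
        H -> (~C & S) = False
          ~C & S = False
            ~C = True
        (H -> M) <-> (~C & C) = False
          H -> M = True
          ~C & C = False
            ~C = True
    (~((H | ~M)) & (~H <-> S)) & (~P <-> (~S & ~C)) = False
      ~((H | ~M)) & (~H <-> S) = False
        ~((H | ~M)) = False
          H | ~M = True
            ~M = False
        ~H <-> S = True
          ~H = False
      ~P <-> (~S & ~C) = False
        ~P = False
        ~S & ~C = True
          ~S = True
          ~C = True
The formula evaluates to True.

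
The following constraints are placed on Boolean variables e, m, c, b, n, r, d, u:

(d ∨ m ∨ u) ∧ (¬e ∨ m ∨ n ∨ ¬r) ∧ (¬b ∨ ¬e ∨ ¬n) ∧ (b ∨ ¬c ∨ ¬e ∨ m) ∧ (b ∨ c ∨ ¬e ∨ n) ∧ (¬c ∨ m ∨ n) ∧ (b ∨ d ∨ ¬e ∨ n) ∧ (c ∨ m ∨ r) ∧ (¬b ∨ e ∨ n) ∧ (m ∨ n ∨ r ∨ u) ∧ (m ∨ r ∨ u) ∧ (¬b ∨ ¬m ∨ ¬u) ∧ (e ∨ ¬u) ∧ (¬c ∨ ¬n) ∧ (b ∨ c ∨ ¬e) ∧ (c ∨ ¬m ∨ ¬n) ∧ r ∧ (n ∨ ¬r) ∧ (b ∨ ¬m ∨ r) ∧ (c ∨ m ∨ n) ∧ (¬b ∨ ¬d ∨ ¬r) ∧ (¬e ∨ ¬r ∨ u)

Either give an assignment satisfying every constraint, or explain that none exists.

e: False; m: False; c: False; b: False; n: True; r: True; d: True; u: False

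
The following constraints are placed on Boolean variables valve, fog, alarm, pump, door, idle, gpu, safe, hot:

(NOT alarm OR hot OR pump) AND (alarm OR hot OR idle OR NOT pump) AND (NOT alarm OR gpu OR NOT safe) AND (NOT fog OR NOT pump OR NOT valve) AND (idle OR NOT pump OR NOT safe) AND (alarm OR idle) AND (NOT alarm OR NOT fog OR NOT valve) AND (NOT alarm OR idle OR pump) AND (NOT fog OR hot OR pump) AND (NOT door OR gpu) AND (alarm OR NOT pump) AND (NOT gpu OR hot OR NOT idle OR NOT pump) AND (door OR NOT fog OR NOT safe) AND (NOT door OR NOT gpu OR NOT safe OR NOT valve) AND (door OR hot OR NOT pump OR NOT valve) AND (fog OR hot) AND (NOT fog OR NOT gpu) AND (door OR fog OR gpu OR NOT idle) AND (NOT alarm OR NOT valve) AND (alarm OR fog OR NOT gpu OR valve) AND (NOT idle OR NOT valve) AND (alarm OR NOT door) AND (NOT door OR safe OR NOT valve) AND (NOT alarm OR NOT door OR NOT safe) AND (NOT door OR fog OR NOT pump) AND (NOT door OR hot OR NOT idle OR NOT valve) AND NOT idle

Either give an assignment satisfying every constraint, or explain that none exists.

valve = False, fog = False, alarm = True, pump = True, door = False, idle = False, gpu = False, safe = False, hot = True

Unit clause (NOT idle) forces idle = False.
In (alarm OR idle) only alarm is left, so alarm = True.
In (NOT alarm OR idle OR pump) only pump is left, so pump = True.
In (NOT alarm OR NOT valve) only NOT valve is left, so valve = False.
In (idle OR NOT pump OR NOT safe) only NOT safe is left, so safe = False.
Set fog = False.
  then (fog OR hot) forces hot = True.
  then (NOT door OR fog OR NOT pump) forces door = False.
Set gpu = False.
All clauses satisfied.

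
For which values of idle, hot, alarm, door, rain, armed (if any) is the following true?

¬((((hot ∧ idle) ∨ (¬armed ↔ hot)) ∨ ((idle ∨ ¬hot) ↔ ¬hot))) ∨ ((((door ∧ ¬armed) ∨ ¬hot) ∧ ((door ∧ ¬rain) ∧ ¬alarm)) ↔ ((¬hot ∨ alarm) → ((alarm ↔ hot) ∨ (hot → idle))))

idle: True, hot: True, alarm: False, door: True, rain: False, armed: False

  ¬((((hot ∧ idle) ∨ (¬armed ↔ hot)) ∨ ((idle ∨ ¬hot) ↔ ¬hot))) ∨ ((((door ∧ ¬armed) ∨ ¬hot) ∧ ((door ∧ ¬rain) ∧ ¬alarm)) ↔ ((¬hot ∨ alarm) → ((alarm ↔ hot) ∨ (hot → idle)))) = True
    ¬((((hot ∧ idle) ∨ (¬armed ↔ hot)) ∨ ((idle ∨ ¬hot) ↔ ¬hot))) = False
      ((hot ∧ idle) ∨ (¬armed ↔ hot)) ∨ ((idle ∨ ¬hot) ↔ ¬hot) = True
        (hot ∧ idle) ∨ (¬armed ↔ hot) = True
          hot ∧ idle = True
          ¬armed ↔ hot = True
            ¬armed = True
        (idle ∨ ¬hot) ↔ ¬hot = False
          idle ∨ ¬hot = True
            ¬hot = False
          ¬hot = False
    (((door ∧ ¬armed) ∨ ¬hot) ∧ ((door ∧ ¬rain) ∧ ¬alarm)) ↔ ((¬hot ∨ alarm) → ((alarm ↔ hot) ∨ (hot → idle))) = True
      ((door ∧ ¬armed) ∨ ¬hot) ∧ ((door ∧ ¬rain) ∧ ¬alarm) = True
        (door ∧ ¬armed) ∨ ¬hot = True
          door ∧ ¬armed = True
            ¬armed = True
          ¬hot = False
        (door ∧ ¬rain) ∧ ¬alarm = True
          door ∧ ¬rain = True
            ¬rain = True
          ¬alarm = True
      (¬hot ∨ alarm) → ((alarm ↔ hot) ∨ (hot → idle)) = True
        ¬hot ∨ alarm = False
          ¬hot = False
        (alarm ↔ hot) ∨ (hot → idle) = True
          alarm ↔ hot = False
          hot → idle = True
The formula evaluates to True.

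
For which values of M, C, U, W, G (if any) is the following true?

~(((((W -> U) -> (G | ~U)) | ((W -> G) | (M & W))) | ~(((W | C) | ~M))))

M = False, C = False, U = True, W = True, G = False

  ~(((((W -> U) -> (G | ~U)) | ((W -> G) | (M & W))) | ~(((W | C) | ~M)))) = True
    (((W -> U) -> (G | ~U)) | ((W -> G) | (M & W))) | ~(((W | C) | ~M)) = False
      ((W -> U) -> (G | ~U)) | ((W -> G) | (M & W)) = False
        (W -> U) -> (G | ~U) = False
          W -> U = True
          G | ~U = False
            ~U = False
        (W -> G) | (M & W) = False
          W -> G = False
          M & W = False
      ~(((W | C) | ~M)) = False
        (W | C) | ~M = True
          W | C = True
          ~M = True
The formula evaluates to True.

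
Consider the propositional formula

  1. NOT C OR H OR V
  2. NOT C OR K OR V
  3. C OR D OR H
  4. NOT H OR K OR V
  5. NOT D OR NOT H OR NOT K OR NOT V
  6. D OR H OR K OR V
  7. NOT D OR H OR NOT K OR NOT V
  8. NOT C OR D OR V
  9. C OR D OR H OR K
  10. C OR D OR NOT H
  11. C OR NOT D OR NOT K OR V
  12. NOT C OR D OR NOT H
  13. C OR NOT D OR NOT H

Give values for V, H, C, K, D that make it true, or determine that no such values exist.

V = True, H = True, C = True, K = False, D = True

Set V = True.
Set H = True.
Set C = True.
  then (NOT C OR D OR NOT H) forces D = True.
  then (NOT D OR NOT H OR NOT K OR NOT V) forces K = False.
All clauses satisfied.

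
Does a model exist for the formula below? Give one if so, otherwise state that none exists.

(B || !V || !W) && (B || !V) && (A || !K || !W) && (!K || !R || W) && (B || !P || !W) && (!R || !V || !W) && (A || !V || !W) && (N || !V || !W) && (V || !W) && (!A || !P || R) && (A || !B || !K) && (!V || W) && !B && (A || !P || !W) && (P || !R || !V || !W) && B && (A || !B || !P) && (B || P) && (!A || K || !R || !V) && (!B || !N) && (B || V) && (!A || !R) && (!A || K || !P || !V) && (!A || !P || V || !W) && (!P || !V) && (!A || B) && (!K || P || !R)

Unsatisfiable — no assignment works.

Case B = True:
  Clause (!B) is falsified — contradiction.
Case B = False:
  Clause (B) is falsified — contradiction.
Both cases fail, so the formula is unsatisfiable.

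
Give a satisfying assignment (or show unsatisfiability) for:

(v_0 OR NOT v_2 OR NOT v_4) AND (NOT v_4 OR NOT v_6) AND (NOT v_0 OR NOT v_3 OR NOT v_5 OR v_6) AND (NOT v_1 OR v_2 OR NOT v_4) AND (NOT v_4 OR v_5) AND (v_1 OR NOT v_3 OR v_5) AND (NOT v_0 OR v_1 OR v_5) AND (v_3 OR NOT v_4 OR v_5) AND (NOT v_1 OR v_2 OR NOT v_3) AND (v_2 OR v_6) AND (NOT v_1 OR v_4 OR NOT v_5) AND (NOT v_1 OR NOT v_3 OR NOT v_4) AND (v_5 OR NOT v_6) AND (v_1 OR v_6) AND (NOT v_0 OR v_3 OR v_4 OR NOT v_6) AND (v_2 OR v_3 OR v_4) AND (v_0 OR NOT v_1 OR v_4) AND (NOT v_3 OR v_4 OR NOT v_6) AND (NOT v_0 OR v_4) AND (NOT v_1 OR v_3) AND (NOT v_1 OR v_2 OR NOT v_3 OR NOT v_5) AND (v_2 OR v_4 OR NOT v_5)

v_0 = False; v_1 = False; v_2 = True; v_3 = False; v_4 = False; v_5 = True; v_6 = True

Set v_0 = False.
Try v_1 = True:
  (v_0 OR NOT v_1 OR v_4) forces v_4 = True.
  (v_0 OR NOT v_2 OR NOT v_4) forces v_2 = False.
  clause (NOT v_1 OR v_2 OR NOT v_4) is falsified — backtrack.
So v_1 = False.
  then (v_1 OR v_6) forces v_6 = True.
  then (NOT v_4 OR NOT v_6) forces v_4 = False.
  then (v_5 OR NOT v_6) forces v_5 = True.
  then (NOT v_3 OR v_4 OR NOT v_6) forces v_3 = False.
  then (v_2 OR v_4 OR NOT v_5) forces v_2 = True.
All clauses satisfied.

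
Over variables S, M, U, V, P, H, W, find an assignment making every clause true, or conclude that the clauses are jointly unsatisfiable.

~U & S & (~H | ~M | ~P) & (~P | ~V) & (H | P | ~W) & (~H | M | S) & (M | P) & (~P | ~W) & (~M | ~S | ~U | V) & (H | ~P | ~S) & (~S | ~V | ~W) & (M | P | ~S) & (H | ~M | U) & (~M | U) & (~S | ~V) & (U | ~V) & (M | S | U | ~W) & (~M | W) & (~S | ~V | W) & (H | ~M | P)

Unit clause (~U) forces U = False.
Unit clause (S) forces S = True.
In (~M | U) only ~M is left, so M = False.
In (~S | ~V) only ~V is left, so V = False.
In (M | P) only P is left, so P = True.
In (~P | ~W) only ~W is left, so W = False.
In (H | ~P | ~S) only H is left, so H = True.
All clauses satisfied.

S=T; M=F; U=F; V=F; P=T; H=T; W=F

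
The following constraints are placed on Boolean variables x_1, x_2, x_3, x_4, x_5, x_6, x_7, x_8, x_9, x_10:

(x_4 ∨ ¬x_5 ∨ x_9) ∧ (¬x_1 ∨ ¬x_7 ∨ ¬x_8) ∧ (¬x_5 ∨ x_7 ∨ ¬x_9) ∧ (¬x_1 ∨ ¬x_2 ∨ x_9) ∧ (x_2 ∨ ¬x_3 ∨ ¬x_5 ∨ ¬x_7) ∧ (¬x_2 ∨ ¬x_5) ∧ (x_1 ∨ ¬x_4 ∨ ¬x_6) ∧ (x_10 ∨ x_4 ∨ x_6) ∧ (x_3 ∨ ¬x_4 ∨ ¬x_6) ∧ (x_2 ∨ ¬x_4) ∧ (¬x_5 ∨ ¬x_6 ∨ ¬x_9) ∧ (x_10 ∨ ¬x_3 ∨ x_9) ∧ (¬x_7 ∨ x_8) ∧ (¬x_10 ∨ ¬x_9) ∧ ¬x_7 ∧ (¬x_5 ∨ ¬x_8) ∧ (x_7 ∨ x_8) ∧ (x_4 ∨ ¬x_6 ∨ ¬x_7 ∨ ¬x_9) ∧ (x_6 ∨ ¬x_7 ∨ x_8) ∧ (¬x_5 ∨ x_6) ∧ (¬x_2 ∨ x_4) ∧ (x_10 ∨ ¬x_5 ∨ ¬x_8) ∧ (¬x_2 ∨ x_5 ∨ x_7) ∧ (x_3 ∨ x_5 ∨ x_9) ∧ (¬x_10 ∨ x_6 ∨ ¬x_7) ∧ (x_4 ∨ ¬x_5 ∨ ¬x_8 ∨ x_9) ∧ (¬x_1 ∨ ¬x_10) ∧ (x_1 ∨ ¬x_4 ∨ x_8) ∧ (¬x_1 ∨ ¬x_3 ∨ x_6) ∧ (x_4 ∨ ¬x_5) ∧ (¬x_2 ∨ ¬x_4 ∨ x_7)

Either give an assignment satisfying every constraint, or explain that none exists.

x_1 = True; x_2 = False; x_3 = True; x_4 = False; x_5 = False; x_6 = True; x_7 = False; x_8 = True; x_9 = True; x_10 = False

Unit clause (¬x_7) forces x_7 = False.
In (x_7 ∨ x_8) only x_8 is left, so x_8 = True.
In (¬x_5 ∨ ¬x_8) only ¬x_5 is left, so x_5 = False.
In (¬x_2 ∨ x_5 ∨ x_7) only ¬x_2 is left, so x_2 = False.
In (x_2 ∨ ¬x_4) only ¬x_4 is left, so x_4 = False.
Set x_1 = True.
  then (¬x_1 ∨ ¬x_10) forces x_10 = False.
  then (x_10 ∨ x_4 ∨ x_6) forces x_6 = True.
Set x_3 = True.
  then (x_10 ∨ ¬x_3 ∨ x_9) forces x_9 = True.
All clauses satisfied.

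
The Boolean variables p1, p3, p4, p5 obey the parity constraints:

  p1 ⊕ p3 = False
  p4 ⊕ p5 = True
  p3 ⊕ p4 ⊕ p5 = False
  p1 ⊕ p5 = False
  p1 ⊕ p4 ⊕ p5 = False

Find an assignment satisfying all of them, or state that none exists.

p1 = True; p3 = True; p4 = False; p5 = True

p1 ⊕ p3 = T ⊕ T = False ✓
p4 ⊕ p5 = F ⊕ T = True ✓
p3 ⊕ p4 ⊕ p5 = T ⊕ F ⊕ T = False ✓
p1 ⊕ p5 = T ⊕ T = False ✓
p1 ⊕ p4 ⊕ p5 = T ⊕ F ⊕ T = False ✓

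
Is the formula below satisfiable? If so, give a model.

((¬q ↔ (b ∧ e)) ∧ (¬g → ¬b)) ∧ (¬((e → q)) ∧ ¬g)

Unsatisfiable

Case g = True: the conjunct ¬g is False.
Case g = False: the formula simplifies to ((¬q ↔ (b ∧ e)) ∧ ¬b) ∧ ¬((e → q)).
  b = True: the conjunct ¬b is False.
  b = False: simplifies to q ∧ ¬((e → q)).
    q = True: the conjunct ¬((e → q)) becomes ¬((e → True)) = False.
    q = False: the conjunct q is False.
Both cases fail — unsatisfiable.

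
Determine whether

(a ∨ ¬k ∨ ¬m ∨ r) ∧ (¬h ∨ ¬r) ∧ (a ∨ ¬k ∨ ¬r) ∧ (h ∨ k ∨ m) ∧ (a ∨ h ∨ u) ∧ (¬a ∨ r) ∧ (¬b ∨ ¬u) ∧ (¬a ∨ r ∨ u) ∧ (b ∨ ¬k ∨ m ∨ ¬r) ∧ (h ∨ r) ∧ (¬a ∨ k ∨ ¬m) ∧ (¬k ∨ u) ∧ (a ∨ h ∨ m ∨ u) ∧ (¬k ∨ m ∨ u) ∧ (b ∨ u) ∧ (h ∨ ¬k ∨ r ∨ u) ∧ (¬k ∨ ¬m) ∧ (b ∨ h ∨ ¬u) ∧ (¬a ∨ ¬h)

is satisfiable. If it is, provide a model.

m = True, a = False, k = False, h = True, r = False, b = False, u = True

Set m = True.
  then (¬k ∨ ¬m) forces k = False.
  then (¬a ∨ k ∨ ¬m) forces a = False.
Set h = True.
  then (¬h ∨ ¬r) forces r = False.
Set b = False.
  then (b ∨ u) forces u = True.
All clauses satisfied.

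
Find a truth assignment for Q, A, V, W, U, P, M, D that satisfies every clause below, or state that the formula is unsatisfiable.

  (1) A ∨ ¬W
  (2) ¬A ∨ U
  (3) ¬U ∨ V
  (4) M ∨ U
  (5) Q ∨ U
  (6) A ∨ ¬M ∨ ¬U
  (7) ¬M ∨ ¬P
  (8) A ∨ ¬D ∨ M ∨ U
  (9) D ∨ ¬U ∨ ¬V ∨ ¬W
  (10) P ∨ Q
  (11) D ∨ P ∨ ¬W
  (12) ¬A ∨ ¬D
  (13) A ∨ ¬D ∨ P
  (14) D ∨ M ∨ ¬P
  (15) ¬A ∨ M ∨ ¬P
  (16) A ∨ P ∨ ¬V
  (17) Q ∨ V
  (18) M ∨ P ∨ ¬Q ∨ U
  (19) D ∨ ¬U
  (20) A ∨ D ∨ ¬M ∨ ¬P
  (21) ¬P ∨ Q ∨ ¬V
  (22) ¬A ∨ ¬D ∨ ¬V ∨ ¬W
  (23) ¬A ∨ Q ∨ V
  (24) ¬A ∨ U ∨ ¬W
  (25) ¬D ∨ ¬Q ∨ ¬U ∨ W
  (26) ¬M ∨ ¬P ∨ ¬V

Set Q = True.
Try A = True:
  (¬A ∨ U) forces U = True.
  (¬U ∨ V) forces V = True.
  (¬A ∨ ¬D) forces D = False.
  clause (D ∨ ¬U) is falsified — backtrack.
So A = False.
  then (A ∨ ¬W) forces W = False.
Set V = False.
  then (¬U ∨ V) forces U = False.
  then (M ∨ U) forces M = True.
  then (¬M ∨ ¬P) forces P = False.
  then (A ∨ ¬D ∨ P) forces D = False.
All clauses satisfied.

Q=T; A=F; V=F; W=F; U=F; P=F; M=T; D=F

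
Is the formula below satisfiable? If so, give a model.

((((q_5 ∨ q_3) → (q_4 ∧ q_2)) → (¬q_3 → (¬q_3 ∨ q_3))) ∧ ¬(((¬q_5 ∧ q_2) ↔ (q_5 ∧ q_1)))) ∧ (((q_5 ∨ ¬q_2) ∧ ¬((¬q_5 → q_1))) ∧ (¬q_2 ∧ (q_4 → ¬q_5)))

Case q_5 = True: the conjunct ¬((¬q_5 → q_1)) becomes ¬((False → q_1)) = False.
Case q_5 = False: the formula simplifies to (((q_3 → (q_4 ∧ q_2)) → (¬q_3 → (¬q_3 ∨ q_3))) ∧ ¬(¬q_2)) ∧ ((¬q_2 ∧ ¬q_1) ∧ ¬q_2).
  q_2 = True: the conjunct ¬q_2 is False.
  q_2 = False: the conjunct ¬(¬q_2) becomes ¬(¬False) = False.
Both cases fail — unsatisfiable.

UNSATISFIABLE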